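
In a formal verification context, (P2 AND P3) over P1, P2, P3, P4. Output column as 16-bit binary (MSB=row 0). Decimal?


Formula: (P2 AND P3) over P1, P2, P3, P4 (16 rows)
Evaluate each row (bits = P1,P2,P3,P4, MSB first):
  row 0 [0000]: (0 AND 0) -> 0
  row 1 [0001]: (0 AND 0) -> 0
  row 2 [0010]: (0 AND 1) -> 0
  row 3 [0011]: (0 AND 1) -> 0
  row 4 [0100]: (1 AND 0) -> 0
  row 5 [0101]: (1 AND 0) -> 0
  row 6 [0110]: (1 AND 1) -> 1
  row 7 [0111]: (1 AND 1) -> 1
  row 8 [1000]: (0 AND 0) -> 0
  row 9 [1001]: (0 AND 0) -> 0
  row 10 [1010]: (0 AND 1) -> 0
  row 11 [1011]: (0 AND 1) -> 0
  row 12 [1100]: (1 AND 0) -> 0
  row 13 [1101]: (1 AND 0) -> 0
  row 14 [1110]: (1 AND 1) -> 1
  row 15 [1111]: (1 AND 1) -> 1
Full result column, 4 rows per line (P1,P2 fixed per line; P3,P4 runs 00..11 left to right):
  rows 0-3 [P1,P2=00]: 0000  = hex 0
  rows 4-7 [P1,P2=01]: 0011  = hex 3
  rows 8-11 [P1,P2=10]: 0000  = hex 0
  rows 12-15 [P1,P2=11]: 0011  = hex 3
Output column (row 0 .. row 15) = 0000001100000011
Output column grouped in 4s = 0000 0011 0000 0011 = 0x0303
Convert to decimal digit by digit (value = value*16 + digit):
  0 -> 0
  0*16 + 3 = 3
  3*16 + 0 = 48
  48*16 + 3 = 771
Decimal = 771

771


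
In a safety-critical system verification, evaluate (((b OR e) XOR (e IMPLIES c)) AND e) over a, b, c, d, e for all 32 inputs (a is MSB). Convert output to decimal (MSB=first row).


Formula: (((b OR e) XOR (e IMPLIES c)) AND e) over a, b, c, d, e (32 rows)
Evaluate each row (bits = a,b,c,d,e, MSB first):
  row 0 [00000]: (((0 OR 0) XOR (0 IMPLIES 0)) AND 0) -> 0
  row 1 [00001]: (((0 OR 1) XOR (1 IMPLIES 0)) AND 1) -> 1
  row 2 [00010]: (((0 OR 0) XOR (0 IMPLIES 0)) AND 0) -> 0
  row 3 [00011]: (((0 OR 1) XOR (1 IMPLIES 0)) AND 1) -> 1
  row 4 [00100]: (((0 OR 0) XOR (0 IMPLIES 1)) AND 0) -> 0
  row 5 [00101]: (((0 OR 1) XOR (1 IMPLIES 1)) AND 1) -> 0
  row 6 [00110]: (((0 OR 0) XOR (0 IMPLIES 1)) AND 0) -> 0
  row 7 [00111]: (((0 OR 1) XOR (1 IMPLIES 1)) AND 1) -> 0
  row 8 [01000]: (((1 OR 0) XOR (0 IMPLIES 0)) AND 0) -> 0
  row 9 [01001]: (((1 OR 1) XOR (1 IMPLIES 0)) AND 1) -> 1
  row 10 [01010]: (((1 OR 0) XOR (0 IMPLIES 0)) AND 0) -> 0
  row 11 [01011]: (((1 OR 1) XOR (1 IMPLIES 0)) AND 1) -> 1
  row 12 [01100]: (((1 OR 0) XOR (0 IMPLIES 1)) AND 0) -> 0
  row 13 [01101]: (((1 OR 1) XOR (1 IMPLIES 1)) AND 1) -> 0
  row 14 [01110]: (((1 OR 0) XOR (0 IMPLIES 1)) AND 0) -> 0
  row 15 [01111]: (((1 OR 1) XOR (1 IMPLIES 1)) AND 1) -> 0
  row 16 [10000]: (((0 OR 0) XOR (0 IMPLIES 0)) AND 0) -> 0
  row 17 [10001]: (((0 OR 1) XOR (1 IMPLIES 0)) AND 1) -> 1
  row 18 [10010]: (((0 OR 0) XOR (0 IMPLIES 0)) AND 0) -> 0
  row 19 [10011]: (((0 OR 1) XOR (1 IMPLIES 0)) AND 1) -> 1
  row 20 [10100]: (((0 OR 0) XOR (0 IMPLIES 1)) AND 0) -> 0
  row 21 [10101]: (((0 OR 1) XOR (1 IMPLIES 1)) AND 1) -> 0
  row 22 [10110]: (((0 OR 0) XOR (0 IMPLIES 1)) AND 0) -> 0
  row 23 [10111]: (((0 OR 1) XOR (1 IMPLIES 1)) AND 1) -> 0
  row 24 [11000]: (((1 OR 0) XOR (0 IMPLIES 0)) AND 0) -> 0
  row 25 [11001]: (((1 OR 1) XOR (1 IMPLIES 0)) AND 1) -> 1
  row 26 [11010]: (((1 OR 0) XOR (0 IMPLIES 0)) AND 0) -> 0
  row 27 [11011]: (((1 OR 1) XOR (1 IMPLIES 0)) AND 1) -> 1
  row 28 [11100]: (((1 OR 0) XOR (0 IMPLIES 1)) AND 0) -> 0
  row 29 [11101]: (((1 OR 1) XOR (1 IMPLIES 1)) AND 1) -> 0
  row 30 [11110]: (((1 OR 0) XOR (0 IMPLIES 1)) AND 0) -> 0
  row 31 [11111]: (((1 OR 1) XOR (1 IMPLIES 1)) AND 1) -> 0
Full result column, 4 rows per line (a,b,c fixed per line; d,e runs 00..11 left to right):
  rows 0-3 [a,b,c=000]: 0101  = hex 5
  rows 4-7 [a,b,c=001]: 0000  = hex 0
  rows 8-11 [a,b,c=010]: 0101  = hex 5
  rows 12-15 [a,b,c=011]: 0000  = hex 0
  rows 16-19 [a,b,c=100]: 0101  = hex 5
  rows 20-23 [a,b,c=101]: 0000  = hex 0
  rows 24-27 [a,b,c=110]: 0101  = hex 5
  rows 28-31 [a,b,c=111]: 0000  = hex 0
Output column (row 0 .. row 31) = 01010000010100000101000001010000
Output column grouped in 4s = 0101 0000 0101 0000 0101 0000 0101 0000 = 0x50505050
Convert to decimal digit by digit (value = value*16 + digit):
  5 -> 5
  5*16 + 0 = 80
  80*16 + 5 = 1285
  1285*16 + 0 = 20560
  20560*16 + 5 = 328965
  328965*16 + 0 = 5263440
  5263440*16 + 5 = 84215045
  84215045*16 + 0 = 1347440720
Decimal = 1347440720

1347440720


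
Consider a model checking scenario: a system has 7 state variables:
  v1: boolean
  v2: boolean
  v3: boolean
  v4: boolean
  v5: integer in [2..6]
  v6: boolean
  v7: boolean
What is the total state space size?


State space = product of domain sizes of all variables.
Domain sizes:
  v1 (boolean): 2
  v2 (boolean): 2
  v3 (boolean): 2
  v4 (boolean): 2
  v5 (integer in [2..6]): 5
  v6 (boolean): 2
  v7 (boolean): 2
Product = 2 * 2 * 2 * 2 * 5 * 2 * 2 = 320

320


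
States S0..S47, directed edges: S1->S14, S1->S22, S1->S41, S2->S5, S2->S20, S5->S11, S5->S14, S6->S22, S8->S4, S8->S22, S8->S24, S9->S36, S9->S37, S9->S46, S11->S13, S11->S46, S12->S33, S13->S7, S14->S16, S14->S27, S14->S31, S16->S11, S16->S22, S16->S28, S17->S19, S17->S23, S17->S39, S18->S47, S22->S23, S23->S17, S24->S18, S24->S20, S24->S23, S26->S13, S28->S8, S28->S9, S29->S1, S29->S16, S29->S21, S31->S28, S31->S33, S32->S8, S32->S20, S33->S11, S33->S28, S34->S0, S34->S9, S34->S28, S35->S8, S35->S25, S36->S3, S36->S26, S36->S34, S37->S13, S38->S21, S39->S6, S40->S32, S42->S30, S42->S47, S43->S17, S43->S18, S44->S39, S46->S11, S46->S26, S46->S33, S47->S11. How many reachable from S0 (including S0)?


BFS from S0:
  layer 0: {S0}
Reachable set: {S0}
Count = 1

1


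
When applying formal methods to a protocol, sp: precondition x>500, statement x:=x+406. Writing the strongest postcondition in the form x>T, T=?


Formula: sp(P, x:=E) = exists old_x. (x = E[old_x/x]) AND P[old_x/x] (old_x is the value of x before the assignment; eliminate old_x by solving x = E[old_x/x] for old_x)
Step 1: Precondition P: x>500, i.e. old_x > 500
Step 2: Assignment gives x = old_x + 406, so old_x = x - 406
Step 3: Substitute into P: x - 406 > 500
Step 4: Simplify: x > 500+406 = 906

906


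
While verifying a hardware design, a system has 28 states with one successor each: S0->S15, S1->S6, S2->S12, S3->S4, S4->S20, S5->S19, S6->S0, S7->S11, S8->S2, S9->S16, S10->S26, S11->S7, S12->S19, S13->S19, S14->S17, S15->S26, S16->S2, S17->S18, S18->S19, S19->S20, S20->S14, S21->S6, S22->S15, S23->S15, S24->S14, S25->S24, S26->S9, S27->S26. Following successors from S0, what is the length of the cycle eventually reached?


Trace from S0 until a state repeats:
  S0 -> S15 -> S26 -> S9 -> S16 -> S2 -> S12 -> S19 -> S20 -> S14 -> S17 -> S18 -> S19
S19 first seen at step 7, revisited at step 12.
Cycle length = 12 - 7 = 5

5


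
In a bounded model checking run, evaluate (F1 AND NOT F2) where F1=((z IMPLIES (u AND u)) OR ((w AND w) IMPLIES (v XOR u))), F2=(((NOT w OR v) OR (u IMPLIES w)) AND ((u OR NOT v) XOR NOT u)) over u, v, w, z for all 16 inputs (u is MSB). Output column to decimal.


F1 = ((z IMPLIES (u AND u)) OR ((w AND w) IMPLIES (v XOR u)))
F2 = (((NOT w OR v) OR (u IMPLIES w)) AND ((u OR NOT v) XOR NOT u))
Counterexample to F1=>F2 is where F1=1 and F2=0.
Evaluate each row (bits = u,v,w,z, MSB first):
  row 0 [0000]: F1=1 F2=0 -> F1&~F2 -> 1
  row 1 [0001]: F1=1 F2=0 -> F1&~F2 -> 1
  row 2 [0010]: F1=1 F2=0 -> F1&~F2 -> 1
  row 3 [0011]: F1=0 F2=0 -> F1&~F2 -> 0
  row 4 [0100]: F1=1 F2=1 -> F1&~F2 -> 0
  row 5 [0101]: F1=1 F2=1 -> F1&~F2 -> 0
  row 6 [0110]: F1=1 F2=1 -> F1&~F2 -> 0
  row 7 [0111]: F1=1 F2=1 -> F1&~F2 -> 0
  row 8 [1000]: F1=1 F2=1 -> F1&~F2 -> 0
  row 9 [1001]: F1=1 F2=1 -> F1&~F2 -> 0
  row 10 [1010]: F1=1 F2=1 -> F1&~F2 -> 0
  row 11 [1011]: F1=1 F2=1 -> F1&~F2 -> 0
  row 12 [1100]: F1=1 F2=1 -> F1&~F2 -> 0
  row 13 [1101]: F1=1 F2=1 -> F1&~F2 -> 0
  row 14 [1110]: F1=1 F2=1 -> F1&~F2 -> 0
  row 15 [1111]: F1=1 F2=1 -> F1&~F2 -> 0
Full result column, 4 rows per line (u,v fixed per line; w,z runs 00..11 left to right):
  rows 0-3 [u,v=00]: 1110  = hex E
  rows 4-7 [u,v=01]: 0000  = hex 0
  rows 8-11 [u,v=10]: 0000  = hex 0
  rows 12-15 [u,v=11]: 0000  = hex 0
Counterexample vector (row 0 .. row 15) = 1110000000000000
Output column grouped in 4s = 1110 0000 0000 0000 = 0xE000
Convert to decimal digit by digit (value = value*16 + digit):
  E -> 14
  14*16 + 0 = 224
  224*16 + 0 = 3584
  3584*16 + 0 = 57344
Decimal = 57344

57344


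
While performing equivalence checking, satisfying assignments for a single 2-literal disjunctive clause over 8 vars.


Step 1: Total=2^8=256
Step 2: Unsat when all 2 false: 2^6=64
Step 3: Sat=256-64=192

192


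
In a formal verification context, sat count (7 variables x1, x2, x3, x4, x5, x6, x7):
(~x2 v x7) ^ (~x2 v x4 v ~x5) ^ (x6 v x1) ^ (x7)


CNF with 4 clauses over 7 vars (128 assignments).
An assignment satisfies CNF iff every clause has >=1 true literal.
Check each row (bits = x1,x2,x3,x4,x5,x6,x7; clause T/F shown):
  row 0 [0000000]: clauses=TTFF -> 0
  row 1 [0000001]: clauses=TTFT -> 0
  row 2 [0000010]: clauses=TTTF -> 0
  row 3 [0000011]: clauses=TTTT -> 1
  row 4 [0000100]: clauses=TTFF -> 0
  (every remaining row is evaluated the same way; all 128 results are listed next)
Full result column, 8 rows per line (x1,x2,x3,x4 fixed per line; x5,x6,x7 runs 000..111 left to right):
  rows 0-7 [x1,x2,x3,x4=0000]: 00010001  (ones: 2)
  rows 8-15 [x1,x2,x3,x4=0001]: 00010001  (ones: 2)
  rows 16-23 [x1,x2,x3,x4=0010]: 00010001  (ones: 2)
  rows 24-31 [x1,x2,x3,x4=0011]: 00010001  (ones: 2)
  rows 32-39 [x1,x2,x3,x4=0100]: 00010000  (ones: 1)
  rows 40-47 [x1,x2,x3,x4=0101]: 00010001  (ones: 2)
  rows 48-55 [x1,x2,x3,x4=0110]: 00010000  (ones: 1)
  rows 56-63 [x1,x2,x3,x4=0111]: 00010001  (ones: 2)
  rows 64-71 [x1,x2,x3,x4=1000]: 01010101  (ones: 4)
  rows 72-79 [x1,x2,x3,x4=1001]: 01010101  (ones: 4)
  rows 80-87 [x1,x2,x3,x4=1010]: 01010101  (ones: 4)
  rows 88-95 [x1,x2,x3,x4=1011]: 01010101  (ones: 4)
  rows 96-103 [x1,x2,x3,x4=1100]: 01010000  (ones: 2)
  rows 104-111 [x1,x2,x3,x4=1101]: 01010101  (ones: 4)
  rows 112-119 [x1,x2,x3,x4=1110]: 01010000  (ones: 2)
  rows 120-127 [x1,x2,x3,x4=1111]: 01010101  (ones: 4)
Satisfying assignments = 2+2+2+2+1+2+1+2+4+4+4+4+2+4+2+4 = 42

42


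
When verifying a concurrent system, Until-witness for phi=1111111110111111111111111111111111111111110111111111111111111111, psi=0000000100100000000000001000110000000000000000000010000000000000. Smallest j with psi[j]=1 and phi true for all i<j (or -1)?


(phi U psi) at 0: need smallest j with psi[j]=1 and phi[i]=1 for all i in [0,j).
Scan from step 0:
  step 0: phi=1, psi=0 -> continue
  step 1: phi=1, psi=0 -> continue
  step 2: phi=1, psi=0 -> continue
  step 3: phi=1, psi=0 -> continue
  step 7: psi=1 and phi held for [0,7) -> witness found
Witness step = 7

7


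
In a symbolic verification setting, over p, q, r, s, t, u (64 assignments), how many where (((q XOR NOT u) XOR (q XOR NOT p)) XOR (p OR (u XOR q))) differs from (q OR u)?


F1 = (((q XOR NOT u) XOR (q XOR NOT p)) XOR (p OR (u XOR q)))
F2 = (q OR u)
Evaluate both on each of 64 rows (bits = p,q,r,s,t,u):
  row 0 [000000]: F1=0 F2=0 -> 0
  row 1 [000001]: F1=0 F2=1 (differ) -> 1
  row 2 [000010]: F1=0 F2=0 -> 0
  row 3 [000011]: F1=0 F2=1 (differ) -> 1
  row 4 [000100]: F1=0 F2=0 -> 0
  (every remaining row is evaluated the same way; all 64 results are listed next)
Full result column, 8 rows per line (p,q,r fixed per line; s,t,u runs 000..111 left to right):
  rows 0-7 [p,q,r=000]: 01010101  (ones: 4)
  rows 8-15 [p,q,r=001]: 01010101  (ones: 4)
  rows 16-23 [p,q,r=010]: 00000000  (ones: 0)
  rows 24-31 [p,q,r=011]: 00000000  (ones: 0)
  rows 32-39 [p,q,r=100]: 00000000  (ones: 0)
  rows 40-47 [p,q,r=101]: 00000000  (ones: 0)
  rows 48-55 [p,q,r=110]: 10101010  (ones: 4)
  rows 56-63 [p,q,r=111]: 10101010  (ones: 4)
Disagreements = 4+4+0+0+0+0+4+4 = 16

16


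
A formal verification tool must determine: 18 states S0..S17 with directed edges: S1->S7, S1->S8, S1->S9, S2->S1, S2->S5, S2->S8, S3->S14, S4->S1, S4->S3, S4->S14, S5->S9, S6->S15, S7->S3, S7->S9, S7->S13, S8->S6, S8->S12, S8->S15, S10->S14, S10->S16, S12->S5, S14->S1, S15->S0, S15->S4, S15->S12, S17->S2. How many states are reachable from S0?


BFS from S0:
  layer 0: {S0}
Reachable set: {S0}
Count = 1

1


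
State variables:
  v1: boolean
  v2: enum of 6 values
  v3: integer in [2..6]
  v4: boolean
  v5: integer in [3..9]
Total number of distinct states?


State space = product of domain sizes of all variables.
Domain sizes:
  v1 (boolean): 2
  v2 (enum of 6 values): 6
  v3 (integer in [2..6]): 5
  v4 (boolean): 2
  v5 (integer in [3..9]): 7
Product = 2 * 6 * 5 * 2 * 7 = 840

840


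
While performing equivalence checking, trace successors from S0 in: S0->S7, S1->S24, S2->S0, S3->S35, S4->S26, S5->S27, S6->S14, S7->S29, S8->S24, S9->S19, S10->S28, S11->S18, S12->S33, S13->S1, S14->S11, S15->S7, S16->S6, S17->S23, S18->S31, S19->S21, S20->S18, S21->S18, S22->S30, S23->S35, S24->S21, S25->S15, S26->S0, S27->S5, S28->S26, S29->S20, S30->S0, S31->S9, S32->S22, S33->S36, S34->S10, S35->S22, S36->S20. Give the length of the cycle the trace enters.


Trace from S0 until a state repeats:
  S0 -> S7 -> S29 -> S20 -> S18 -> S31 -> S9 -> S19 -> S21 -> S18
S18 first seen at step 4, revisited at step 9.
Cycle length = 9 - 4 = 5

5


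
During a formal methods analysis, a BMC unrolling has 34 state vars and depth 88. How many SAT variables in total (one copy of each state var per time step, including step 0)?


BMC unrolls to depth k, creating one copy of each state var for steps 0..k.
Step count = 88 + 1 = 89 (steps 0 through 88)
Vars per step = 34
Total = 34 * 89 = 3026

3026


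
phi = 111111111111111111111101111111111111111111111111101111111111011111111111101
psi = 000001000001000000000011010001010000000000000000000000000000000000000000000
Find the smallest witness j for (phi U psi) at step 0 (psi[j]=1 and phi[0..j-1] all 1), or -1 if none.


(phi U psi) at 0: need smallest j with psi[j]=1 and phi[i]=1 for all i in [0,j).
Scan from step 0:
  step 0: phi=1, psi=0 -> continue
  step 1: phi=1, psi=0 -> continue
  step 2: phi=1, psi=0 -> continue
  step 3: phi=1, psi=0 -> continue
  step 5: psi=1 and phi held for [0,5) -> witness found
Witness step = 5

5


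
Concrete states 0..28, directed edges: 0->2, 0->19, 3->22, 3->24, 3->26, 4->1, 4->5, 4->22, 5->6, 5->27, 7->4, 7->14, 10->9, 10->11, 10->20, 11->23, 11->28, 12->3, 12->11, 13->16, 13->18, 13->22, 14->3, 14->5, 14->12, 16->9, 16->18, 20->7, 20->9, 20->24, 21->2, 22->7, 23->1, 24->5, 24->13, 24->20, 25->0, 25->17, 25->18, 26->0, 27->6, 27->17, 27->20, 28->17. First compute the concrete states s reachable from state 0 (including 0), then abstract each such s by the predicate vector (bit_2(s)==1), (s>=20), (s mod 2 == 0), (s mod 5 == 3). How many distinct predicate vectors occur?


BFS from 0:
Concrete reachable: {0, 2, 19}
Abstract via predicates (bit_2(s)==1), (s>=20), (s mod 2 == 0), (s mod 5 == 3):
  (0,0,0,0) <- {19}
  (0,0,1,0) <- {0, 2}
Distinct abstract states = 2

2


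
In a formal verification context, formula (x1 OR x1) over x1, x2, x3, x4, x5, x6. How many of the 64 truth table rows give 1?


Formula: (x1 OR x1) over 6 vars (64 rows)
Evaluate each row (x1, x2, x3, x4, x5, x6 as bits, MSB first):
  row 0 [000000]: (0 OR 0) -> 0
  row 1 [000001]: (0 OR 0) -> 0
  row 2 [000010]: (0 OR 0) -> 0
  row 3 [000011]: (0 OR 0) -> 0
  row 4 [000100]: (0 OR 0) -> 0
  (every remaining row is evaluated the same way; all 64 results are listed next)
Full result column, 8 rows per line (x1,x2,x3 fixed per line; x4,x5,x6 runs 000..111 left to right):
  rows 0-7 [x1,x2,x3=000]: 00000000  (ones: 0)
  rows 8-15 [x1,x2,x3=001]: 00000000  (ones: 0)
  rows 16-23 [x1,x2,x3=010]: 00000000  (ones: 0)
  rows 24-31 [x1,x2,x3=011]: 00000000  (ones: 0)
  rows 32-39 [x1,x2,x3=100]: 11111111  (ones: 8)
  rows 40-47 [x1,x2,x3=101]: 11111111  (ones: 8)
  rows 48-55 [x1,x2,x3=110]: 11111111  (ones: 8)
  rows 56-63 [x1,x2,x3=111]: 11111111  (ones: 8)
Count of 1-rows = 0+0+0+0+8+8+8+8 = 32

32


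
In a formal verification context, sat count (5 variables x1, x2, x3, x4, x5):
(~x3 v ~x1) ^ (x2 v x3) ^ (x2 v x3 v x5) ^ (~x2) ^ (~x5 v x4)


CNF with 5 clauses over 5 vars (32 assignments).
An assignment satisfies CNF iff every clause has >=1 true literal.
Check each row (bits = x1,x2,x3,x4,x5; clause T/F shown):
  row 0 [00000]: clauses=TFFTT -> 0
  row 1 [00001]: clauses=TFTTF -> 0
  row 2 [00010]: clauses=TFFTT -> 0
  row 3 [00011]: clauses=TFTTT -> 0
  row 4 [00100]: clauses=TTTTT -> 1
  row 5 [00101]: clauses=TTTTF -> 0
  row 6 [00110]: clauses=TTTTT -> 1
  row 7 [00111]: clauses=TTTTT -> 1
  row 8 [01000]: clauses=TTTFT -> 0
  row 9 [01001]: clauses=TTTFF -> 0
  row 10 [01010]: clauses=TTTFT -> 0
  row 11 [01011]: clauses=TTTFT -> 0
  row 12 [01100]: clauses=TTTFT -> 0
  row 13 [01101]: clauses=TTTFF -> 0
  row 14 [01110]: clauses=TTTFT -> 0
  row 15 [01111]: clauses=TTTFT -> 0
  row 16 [10000]: clauses=TFFTT -> 0
  row 17 [10001]: clauses=TFTTF -> 0
  row 18 [10010]: clauses=TFFTT -> 0
  row 19 [10011]: clauses=TFTTT -> 0
  row 20 [10100]: clauses=FTTTT -> 0
  row 21 [10101]: clauses=FTTTF -> 0
  row 22 [10110]: clauses=FTTTT -> 0
  row 23 [10111]: clauses=FTTTT -> 0
  row 24 [11000]: clauses=TTTFT -> 0
  row 25 [11001]: clauses=TTTFF -> 0
  row 26 [11010]: clauses=TTTFT -> 0
  row 27 [11011]: clauses=TTTFT -> 0
  row 28 [11100]: clauses=FTTFT -> 0
  row 29 [11101]: clauses=FTTFF -> 0
  row 30 [11110]: clauses=FTTFT -> 0
  row 31 [11111]: clauses=FTTFT -> 0
Full result column, 8 rows per line (x1,x2 fixed per line; x3,x4,x5 runs 000..111 left to right):
  rows 0-7 [x1,x2=00]: 00001011  (ones: 3)
  rows 8-15 [x1,x2=01]: 00000000  (ones: 0)
  rows 16-23 [x1,x2=10]: 00000000  (ones: 0)
  rows 24-31 [x1,x2=11]: 00000000  (ones: 0)
Satisfying assignments = 3+0+0+0 = 3

3


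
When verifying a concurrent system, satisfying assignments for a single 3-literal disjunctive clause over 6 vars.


Step 1: Total=2^6=64
Step 2: Unsat when all 3 false: 2^3=8
Step 3: Sat=64-8=56

56


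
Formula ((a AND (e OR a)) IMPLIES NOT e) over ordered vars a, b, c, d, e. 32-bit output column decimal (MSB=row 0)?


Formula: ((a AND (e OR a)) IMPLIES NOT e) over a, b, c, d, e (32 rows)
Evaluate each row (bits = a,b,c,d,e, MSB first):
  row 0 [00000]: ((0 AND (0 OR 0)) IMPLIES NOT 0) -> 1
  row 1 [00001]: ((0 AND (1 OR 0)) IMPLIES NOT 1) -> 1
  row 2 [00010]: ((0 AND (0 OR 0)) IMPLIES NOT 0) -> 1
  row 3 [00011]: ((0 AND (1 OR 0)) IMPLIES NOT 1) -> 1
  row 4 [00100]: ((0 AND (0 OR 0)) IMPLIES NOT 0) -> 1
  row 5 [00101]: ((0 AND (1 OR 0)) IMPLIES NOT 1) -> 1
  row 6 [00110]: ((0 AND (0 OR 0)) IMPLIES NOT 0) -> 1
  row 7 [00111]: ((0 AND (1 OR 0)) IMPLIES NOT 1) -> 1
  row 8 [01000]: ((0 AND (0 OR 0)) IMPLIES NOT 0) -> 1
  row 9 [01001]: ((0 AND (1 OR 0)) IMPLIES NOT 1) -> 1
  row 10 [01010]: ((0 AND (0 OR 0)) IMPLIES NOT 0) -> 1
  row 11 [01011]: ((0 AND (1 OR 0)) IMPLIES NOT 1) -> 1
  row 12 [01100]: ((0 AND (0 OR 0)) IMPLIES NOT 0) -> 1
  row 13 [01101]: ((0 AND (1 OR 0)) IMPLIES NOT 1) -> 1
  row 14 [01110]: ((0 AND (0 OR 0)) IMPLIES NOT 0) -> 1
  row 15 [01111]: ((0 AND (1 OR 0)) IMPLIES NOT 1) -> 1
  row 16 [10000]: ((1 AND (0 OR 1)) IMPLIES NOT 0) -> 1
  row 17 [10001]: ((1 AND (1 OR 1)) IMPLIES NOT 1) -> 0
  row 18 [10010]: ((1 AND (0 OR 1)) IMPLIES NOT 0) -> 1
  row 19 [10011]: ((1 AND (1 OR 1)) IMPLIES NOT 1) -> 0
  row 20 [10100]: ((1 AND (0 OR 1)) IMPLIES NOT 0) -> 1
  row 21 [10101]: ((1 AND (1 OR 1)) IMPLIES NOT 1) -> 0
  row 22 [10110]: ((1 AND (0 OR 1)) IMPLIES NOT 0) -> 1
  row 23 [10111]: ((1 AND (1 OR 1)) IMPLIES NOT 1) -> 0
  row 24 [11000]: ((1 AND (0 OR 1)) IMPLIES NOT 0) -> 1
  row 25 [11001]: ((1 AND (1 OR 1)) IMPLIES NOT 1) -> 0
  row 26 [11010]: ((1 AND (0 OR 1)) IMPLIES NOT 0) -> 1
  row 27 [11011]: ((1 AND (1 OR 1)) IMPLIES NOT 1) -> 0
  row 28 [11100]: ((1 AND (0 OR 1)) IMPLIES NOT 0) -> 1
  row 29 [11101]: ((1 AND (1 OR 1)) IMPLIES NOT 1) -> 0
  row 30 [11110]: ((1 AND (0 OR 1)) IMPLIES NOT 0) -> 1
  row 31 [11111]: ((1 AND (1 OR 1)) IMPLIES NOT 1) -> 0
Full result column, 4 rows per line (a,b,c fixed per line; d,e runs 00..11 left to right):
  rows 0-3 [a,b,c=000]: 1111  = hex F
  rows 4-7 [a,b,c=001]: 1111  = hex F
  rows 8-11 [a,b,c=010]: 1111  = hex F
  rows 12-15 [a,b,c=011]: 1111  = hex F
  rows 16-19 [a,b,c=100]: 1010  = hex A
  rows 20-23 [a,b,c=101]: 1010  = hex A
  rows 24-27 [a,b,c=110]: 1010  = hex A
  rows 28-31 [a,b,c=111]: 1010  = hex A
Output column (row 0 .. row 31) = 11111111111111111010101010101010
Output column grouped in 4s = 1111 1111 1111 1111 1010 1010 1010 1010 = 0xFFFFAAAA
Convert to decimal digit by digit (value = value*16 + digit):
  F -> 15
  15*16 + 15 (F) = 255
  255*16 + 15 (F) = 4095
  4095*16 + 15 (F) = 65535
  65535*16 + 10 (A) = 1048570
  1048570*16 + 10 (A) = 16777130
  16777130*16 + 10 (A) = 268434090
  268434090*16 + 10 (A) = 4294945450
Decimal = 4294945450

4294945450


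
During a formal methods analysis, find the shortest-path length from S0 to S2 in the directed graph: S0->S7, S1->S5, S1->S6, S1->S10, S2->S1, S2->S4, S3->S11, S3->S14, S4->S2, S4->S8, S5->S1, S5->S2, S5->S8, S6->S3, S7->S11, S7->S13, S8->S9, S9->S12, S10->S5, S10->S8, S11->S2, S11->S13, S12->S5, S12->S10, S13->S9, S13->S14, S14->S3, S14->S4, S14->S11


BFS layer-by-layer from S0:
  dist 0: {S0}
  dist 1: {S7}
  dist 2: {S11, S13}
  dist 3: {S2, S9, S14}
  -> S2 reached at distance 3
Shortest path length = 3

3


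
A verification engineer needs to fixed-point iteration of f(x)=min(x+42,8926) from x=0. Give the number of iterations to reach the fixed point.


Step 1: x=0, cap=8926, increment=42
Step 2: x grows by 42 each step until capped at 8926; fixed point is x=8926
Step 3: iterations = ceil(8926/42) = 213

213


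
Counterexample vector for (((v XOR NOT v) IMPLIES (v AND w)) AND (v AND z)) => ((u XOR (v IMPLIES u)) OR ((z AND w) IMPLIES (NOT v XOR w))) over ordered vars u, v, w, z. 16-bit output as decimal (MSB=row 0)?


F1 = (((v XOR NOT v) IMPLIES (v AND w)) AND (v AND z))
F2 = ((u XOR (v IMPLIES u)) OR ((z AND w) IMPLIES (NOT v XOR w)))
Counterexample to F1=>F2 is where F1=1 and F2=0.
Evaluate each row (bits = u,v,w,z, MSB first):
  row 0 [0000]: F1=0 F2=1 -> F1&~F2 -> 0
  row 1 [0001]: F1=0 F2=1 -> F1&~F2 -> 0
  row 2 [0010]: F1=0 F2=1 -> F1&~F2 -> 0
  row 3 [0011]: F1=0 F2=1 -> F1&~F2 -> 0
  row 4 [0100]: F1=0 F2=1 -> F1&~F2 -> 0
  row 5 [0101]: F1=0 F2=1 -> F1&~F2 -> 0
  row 6 [0110]: F1=0 F2=1 -> F1&~F2 -> 0
  row 7 [0111]: F1=1 F2=1 -> F1&~F2 -> 0
  row 8 [1000]: F1=0 F2=1 -> F1&~F2 -> 0
  row 9 [1001]: F1=0 F2=1 -> F1&~F2 -> 0
  row 10 [1010]: F1=0 F2=1 -> F1&~F2 -> 0
  row 11 [1011]: F1=0 F2=0 -> F1&~F2 -> 0
  row 12 [1100]: F1=0 F2=1 -> F1&~F2 -> 0
  row 13 [1101]: F1=0 F2=1 -> F1&~F2 -> 0
  row 14 [1110]: F1=0 F2=1 -> F1&~F2 -> 0
  row 15 [1111]: F1=1 F2=1 -> F1&~F2 -> 0
Full result column, 4 rows per line (u,v fixed per line; w,z runs 00..11 left to right):
  rows 0-3 [u,v=00]: 0000  = hex 0
  rows 4-7 [u,v=01]: 0000  = hex 0
  rows 8-11 [u,v=10]: 0000  = hex 0
  rows 12-15 [u,v=11]: 0000  = hex 0
Counterexample vector (row 0 .. row 15) = 0000000000000000
Output column grouped in 4s = 0000 0000 0000 0000 = 0x0000
Convert to decimal digit by digit (value = value*16 + digit):
  0 -> 0
  0*16 + 0 = 0
  0*16 + 0 = 0
  0*16 + 0 = 0
Decimal = 0

0


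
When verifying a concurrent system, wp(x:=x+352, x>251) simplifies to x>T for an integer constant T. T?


Formula: wp(x:=E, P) = P[E/x] (substitute E for x in postcondition)
Step 1: Postcondition: x>251
Step 2: Substitute x+352 for x: x+352>251
Step 3: Solve for x: x > 251-352 = -101

-101


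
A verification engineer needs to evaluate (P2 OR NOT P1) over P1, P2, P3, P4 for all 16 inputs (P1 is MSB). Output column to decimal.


Formula: (P2 OR NOT P1) over P1, P2, P3, P4 (16 rows)
Evaluate each row (bits = P1,P2,P3,P4, MSB first):
  row 0 [0000]: (0 OR NOT 0) -> 1
  row 1 [0001]: (0 OR NOT 0) -> 1
  row 2 [0010]: (0 OR NOT 0) -> 1
  row 3 [0011]: (0 OR NOT 0) -> 1
  row 4 [0100]: (1 OR NOT 0) -> 1
  row 5 [0101]: (1 OR NOT 0) -> 1
  row 6 [0110]: (1 OR NOT 0) -> 1
  row 7 [0111]: (1 OR NOT 0) -> 1
  row 8 [1000]: (0 OR NOT 1) -> 0
  row 9 [1001]: (0 OR NOT 1) -> 0
  row 10 [1010]: (0 OR NOT 1) -> 0
  row 11 [1011]: (0 OR NOT 1) -> 0
  row 12 [1100]: (1 OR NOT 1) -> 1
  row 13 [1101]: (1 OR NOT 1) -> 1
  row 14 [1110]: (1 OR NOT 1) -> 1
  row 15 [1111]: (1 OR NOT 1) -> 1
Full result column, 4 rows per line (P1,P2 fixed per line; P3,P4 runs 00..11 left to right):
  rows 0-3 [P1,P2=00]: 1111  = hex F
  rows 4-7 [P1,P2=01]: 1111  = hex F
  rows 8-11 [P1,P2=10]: 0000  = hex 0
  rows 12-15 [P1,P2=11]: 1111  = hex F
Output column (row 0 .. row 15) = 1111111100001111
Output column grouped in 4s = 1111 1111 0000 1111 = 0xFF0F
Convert to decimal digit by digit (value = value*16 + digit):
  F -> 15
  15*16 + 15 (F) = 255
  255*16 + 0 = 4080
  4080*16 + 15 (F) = 65295
Decimal = 65295

65295


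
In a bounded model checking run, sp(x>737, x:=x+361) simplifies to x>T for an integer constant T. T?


Formula: sp(P, x:=E) = exists old_x. (x = E[old_x/x]) AND P[old_x/x] (old_x is the value of x before the assignment; eliminate old_x by solving x = E[old_x/x] for old_x)
Step 1: Precondition P: x>737, i.e. old_x > 737
Step 2: Assignment gives x = old_x + 361, so old_x = x - 361
Step 3: Substitute into P: x - 361 > 737
Step 4: Simplify: x > 737+361 = 1098

1098


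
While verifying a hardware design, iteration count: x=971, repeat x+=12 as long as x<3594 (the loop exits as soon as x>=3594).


Step 1: x goes from 971 toward 3594 by 12; the body runs while x<3594, so iterations = ceil((bound-start)/step)
Step 2: Distance=2623
Step 3: ceil(2623/12)=219

219


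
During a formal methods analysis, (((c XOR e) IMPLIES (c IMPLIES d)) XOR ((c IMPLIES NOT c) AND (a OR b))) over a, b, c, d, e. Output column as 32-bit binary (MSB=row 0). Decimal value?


Formula: (((c XOR e) IMPLIES (c IMPLIES d)) XOR ((c IMPLIES NOT c) AND (a OR b))) over a, b, c, d, e (32 rows)
Evaluate each row (bits = a,b,c,d,e, MSB first):
  row 0 [00000]: (((0 XOR 0) IMPLIES (0 IMPLIES 0)) XOR ((0 IMPLIES NOT 0) AND (0 OR 0))) -> 1
  row 1 [00001]: (((0 XOR 1) IMPLIES (0 IMPLIES 0)) XOR ((0 IMPLIES NOT 0) AND (0 OR 0))) -> 1
  row 2 [00010]: (((0 XOR 0) IMPLIES (0 IMPLIES 1)) XOR ((0 IMPLIES NOT 0) AND (0 OR 0))) -> 1
  row 3 [00011]: (((0 XOR 1) IMPLIES (0 IMPLIES 1)) XOR ((0 IMPLIES NOT 0) AND (0 OR 0))) -> 1
  row 4 [00100]: (((1 XOR 0) IMPLIES (1 IMPLIES 0)) XOR ((1 IMPLIES NOT 1) AND (0 OR 0))) -> 0
  row 5 [00101]: (((1 XOR 1) IMPLIES (1 IMPLIES 0)) XOR ((1 IMPLIES NOT 1) AND (0 OR 0))) -> 1
  row 6 [00110]: (((1 XOR 0) IMPLIES (1 IMPLIES 1)) XOR ((1 IMPLIES NOT 1) AND (0 OR 0))) -> 1
  row 7 [00111]: (((1 XOR 1) IMPLIES (1 IMPLIES 1)) XOR ((1 IMPLIES NOT 1) AND (0 OR 0))) -> 1
  row 8 [01000]: (((0 XOR 0) IMPLIES (0 IMPLIES 0)) XOR ((0 IMPLIES NOT 0) AND (0 OR 1))) -> 0
  row 9 [01001]: (((0 XOR 1) IMPLIES (0 IMPLIES 0)) XOR ((0 IMPLIES NOT 0) AND (0 OR 1))) -> 0
  row 10 [01010]: (((0 XOR 0) IMPLIES (0 IMPLIES 1)) XOR ((0 IMPLIES NOT 0) AND (0 OR 1))) -> 0
  row 11 [01011]: (((0 XOR 1) IMPLIES (0 IMPLIES 1)) XOR ((0 IMPLIES NOT 0) AND (0 OR 1))) -> 0
  row 12 [01100]: (((1 XOR 0) IMPLIES (1 IMPLIES 0)) XOR ((1 IMPLIES NOT 1) AND (0 OR 1))) -> 0
  row 13 [01101]: (((1 XOR 1) IMPLIES (1 IMPLIES 0)) XOR ((1 IMPLIES NOT 1) AND (0 OR 1))) -> 1
  row 14 [01110]: (((1 XOR 0) IMPLIES (1 IMPLIES 1)) XOR ((1 IMPLIES NOT 1) AND (0 OR 1))) -> 1
  row 15 [01111]: (((1 XOR 1) IMPLIES (1 IMPLIES 1)) XOR ((1 IMPLIES NOT 1) AND (0 OR 1))) -> 1
  row 16 [10000]: (((0 XOR 0) IMPLIES (0 IMPLIES 0)) XOR ((0 IMPLIES NOT 0) AND (1 OR 0))) -> 0
  row 17 [10001]: (((0 XOR 1) IMPLIES (0 IMPLIES 0)) XOR ((0 IMPLIES NOT 0) AND (1 OR 0))) -> 0
  row 18 [10010]: (((0 XOR 0) IMPLIES (0 IMPLIES 1)) XOR ((0 IMPLIES NOT 0) AND (1 OR 0))) -> 0
  row 19 [10011]: (((0 XOR 1) IMPLIES (0 IMPLIES 1)) XOR ((0 IMPLIES NOT 0) AND (1 OR 0))) -> 0
  row 20 [10100]: (((1 XOR 0) IMPLIES (1 IMPLIES 0)) XOR ((1 IMPLIES NOT 1) AND (1 OR 0))) -> 0
  row 21 [10101]: (((1 XOR 1) IMPLIES (1 IMPLIES 0)) XOR ((1 IMPLIES NOT 1) AND (1 OR 0))) -> 1
  row 22 [10110]: (((1 XOR 0) IMPLIES (1 IMPLIES 1)) XOR ((1 IMPLIES NOT 1) AND (1 OR 0))) -> 1
  row 23 [10111]: (((1 XOR 1) IMPLIES (1 IMPLIES 1)) XOR ((1 IMPLIES NOT 1) AND (1 OR 0))) -> 1
  row 24 [11000]: (((0 XOR 0) IMPLIES (0 IMPLIES 0)) XOR ((0 IMPLIES NOT 0) AND (1 OR 1))) -> 0
  row 25 [11001]: (((0 XOR 1) IMPLIES (0 IMPLIES 0)) XOR ((0 IMPLIES NOT 0) AND (1 OR 1))) -> 0
  row 26 [11010]: (((0 XOR 0) IMPLIES (0 IMPLIES 1)) XOR ((0 IMPLIES NOT 0) AND (1 OR 1))) -> 0
  row 27 [11011]: (((0 XOR 1) IMPLIES (0 IMPLIES 1)) XOR ((0 IMPLIES NOT 0) AND (1 OR 1))) -> 0
  row 28 [11100]: (((1 XOR 0) IMPLIES (1 IMPLIES 0)) XOR ((1 IMPLIES NOT 1) AND (1 OR 1))) -> 0
  row 29 [11101]: (((1 XOR 1) IMPLIES (1 IMPLIES 0)) XOR ((1 IMPLIES NOT 1) AND (1 OR 1))) -> 1
  row 30 [11110]: (((1 XOR 0) IMPLIES (1 IMPLIES 1)) XOR ((1 IMPLIES NOT 1) AND (1 OR 1))) -> 1
  row 31 [11111]: (((1 XOR 1) IMPLIES (1 IMPLIES 1)) XOR ((1 IMPLIES NOT 1) AND (1 OR 1))) -> 1
Full result column, 4 rows per line (a,b,c fixed per line; d,e runs 00..11 left to right):
  rows 0-3 [a,b,c=000]: 1111  = hex F
  rows 4-7 [a,b,c=001]: 0111  = hex 7
  rows 8-11 [a,b,c=010]: 0000  = hex 0
  rows 12-15 [a,b,c=011]: 0111  = hex 7
  rows 16-19 [a,b,c=100]: 0000  = hex 0
  rows 20-23 [a,b,c=101]: 0111  = hex 7
  rows 24-27 [a,b,c=110]: 0000  = hex 0
  rows 28-31 [a,b,c=111]: 0111  = hex 7
Output column (row 0 .. row 31) = 11110111000001110000011100000111
Output column grouped in 4s = 1111 0111 0000 0111 0000 0111 0000 0111 = 0xF7070707
Convert to decimal digit by digit (value = value*16 + digit):
  F -> 15
  15*16 + 7 = 247
  247*16 + 0 = 3952
  3952*16 + 7 = 63239
  63239*16 + 0 = 1011824
  1011824*16 + 7 = 16189191
  16189191*16 + 0 = 259027056
  259027056*16 + 7 = 4144432903
Decimal = 4144432903

4144432903


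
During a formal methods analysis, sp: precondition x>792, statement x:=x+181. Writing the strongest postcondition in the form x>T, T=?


Formula: sp(P, x:=E) = exists old_x. (x = E[old_x/x]) AND P[old_x/x] (old_x is the value of x before the assignment; eliminate old_x by solving x = E[old_x/x] for old_x)
Step 1: Precondition P: x>792, i.e. old_x > 792
Step 2: Assignment gives x = old_x + 181, so old_x = x - 181
Step 3: Substitute into P: x - 181 > 792
Step 4: Simplify: x > 792+181 = 973

973


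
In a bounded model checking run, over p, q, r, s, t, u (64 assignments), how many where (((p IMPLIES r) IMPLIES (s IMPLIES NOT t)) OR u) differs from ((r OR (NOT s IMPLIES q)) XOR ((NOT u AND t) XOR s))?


F1 = (((p IMPLIES r) IMPLIES (s IMPLIES NOT t)) OR u)
F2 = ((r OR (NOT s IMPLIES q)) XOR ((NOT u AND t) XOR s))
Evaluate both on each of 64 rows (bits = p,q,r,s,t,u):
  row 0 [000000]: F1=1 F2=0 (differ) -> 1
  row 1 [000001]: F1=1 F2=0 (differ) -> 1
  row 2 [000010]: F1=1 F2=1 -> 0
  row 3 [000011]: F1=1 F2=0 (differ) -> 1
  row 4 [000100]: F1=1 F2=0 (differ) -> 1
  (every remaining row is evaluated the same way; all 64 results are listed next)
Full result column, 8 rows per line (p,q,r fixed per line; s,t,u runs 000..111 left to right):
  rows 0-7 [p,q,r=000]: 11011111  (ones: 7)
  rows 8-15 [p,q,r=001]: 00101111  (ones: 5)
  rows 16-23 [p,q,r=010]: 00101111  (ones: 5)
  rows 24-31 [p,q,r=011]: 00101111  (ones: 5)
  rows 32-39 [p,q,r=100]: 11011101  (ones: 6)
  rows 40-47 [p,q,r=101]: 00101111  (ones: 5)
  rows 48-55 [p,q,r=110]: 00101101  (ones: 4)
  rows 56-63 [p,q,r=111]: 00101111  (ones: 5)
Disagreements = 7+5+5+5+6+5+4+5 = 42

42


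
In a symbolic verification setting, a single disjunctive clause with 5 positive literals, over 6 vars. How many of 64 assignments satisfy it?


Step 1: Total=2^6=64
Step 2: Unsat when all 5 false: 2^1=2
Step 3: Sat=64-2=62

62


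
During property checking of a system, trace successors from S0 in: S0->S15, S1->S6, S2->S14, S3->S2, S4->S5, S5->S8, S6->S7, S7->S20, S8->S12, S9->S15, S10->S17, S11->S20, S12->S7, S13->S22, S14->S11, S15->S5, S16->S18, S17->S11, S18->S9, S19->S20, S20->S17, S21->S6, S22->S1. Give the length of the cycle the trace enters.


Trace from S0 until a state repeats:
  S0 -> S15 -> S5 -> S8 -> S12 -> S7 -> S20 -> S17 -> S11 -> S20
S20 first seen at step 6, revisited at step 9.
Cycle length = 9 - 6 = 3

3


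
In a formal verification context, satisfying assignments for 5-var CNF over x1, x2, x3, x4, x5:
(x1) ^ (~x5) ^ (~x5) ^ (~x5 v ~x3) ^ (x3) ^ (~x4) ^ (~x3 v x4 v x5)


CNF with 7 clauses over 5 vars (32 assignments).
An assignment satisfies CNF iff every clause has >=1 true literal.
Check each row (bits = x1,x2,x3,x4,x5; clause T/F shown):
  row 0 [00000]: clauses=FTTTFTT -> 0
  row 1 [00001]: clauses=FFFTFTT -> 0
  row 2 [00010]: clauses=FTTTFFT -> 0
  row 3 [00011]: clauses=FFFTFFT -> 0
  row 4 [00100]: clauses=FTTTTTF -> 0
  row 5 [00101]: clauses=FFFFTTT -> 0
  row 6 [00110]: clauses=FTTTTFT -> 0
  row 7 [00111]: clauses=FFFFTFT -> 0
  row 8 [01000]: clauses=FTTTFTT -> 0
  row 9 [01001]: clauses=FFFTFTT -> 0
  row 10 [01010]: clauses=FTTTFFT -> 0
  row 11 [01011]: clauses=FFFTFFT -> 0
  row 12 [01100]: clauses=FTTTTTF -> 0
  row 13 [01101]: clauses=FFFFTTT -> 0
  row 14 [01110]: clauses=FTTTTFT -> 0
  row 15 [01111]: clauses=FFFFTFT -> 0
  row 16 [10000]: clauses=TTTTFTT -> 0
  row 17 [10001]: clauses=TFFTFTT -> 0
  row 18 [10010]: clauses=TTTTFFT -> 0
  row 19 [10011]: clauses=TFFTFFT -> 0
  row 20 [10100]: clauses=TTTTTTF -> 0
  row 21 [10101]: clauses=TFFFTTT -> 0
  row 22 [10110]: clauses=TTTTTFT -> 0
  row 23 [10111]: clauses=TFFFTFT -> 0
  row 24 [11000]: clauses=TTTTFTT -> 0
  row 25 [11001]: clauses=TFFTFTT -> 0
  row 26 [11010]: clauses=TTTTFFT -> 0
  row 27 [11011]: clauses=TFFTFFT -> 0
  row 28 [11100]: clauses=TTTTTTF -> 0
  row 29 [11101]: clauses=TFFFTTT -> 0
  row 30 [11110]: clauses=TTTTTFT -> 0
  row 31 [11111]: clauses=TFFFTFT -> 0
Full result column, 8 rows per line (x1,x2 fixed per line; x3,x4,x5 runs 000..111 left to right):
  rows 0-7 [x1,x2=00]: 00000000  (ones: 0)
  rows 8-15 [x1,x2=01]: 00000000  (ones: 0)
  rows 16-23 [x1,x2=10]: 00000000  (ones: 0)
  rows 24-31 [x1,x2=11]: 00000000  (ones: 0)
Satisfying assignments = 0+0+0+0 = 0

0


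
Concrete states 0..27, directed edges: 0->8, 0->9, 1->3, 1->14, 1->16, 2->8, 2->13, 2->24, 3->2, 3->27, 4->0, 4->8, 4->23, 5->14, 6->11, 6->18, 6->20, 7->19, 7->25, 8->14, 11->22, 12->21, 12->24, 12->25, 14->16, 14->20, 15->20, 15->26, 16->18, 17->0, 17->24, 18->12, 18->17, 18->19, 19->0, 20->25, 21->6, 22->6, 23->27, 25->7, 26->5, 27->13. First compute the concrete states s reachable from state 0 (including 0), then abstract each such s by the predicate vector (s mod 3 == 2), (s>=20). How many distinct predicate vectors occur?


BFS from 0:
Concrete reachable: {0, 6, 7, 8, 9, 11, 12, 14, 16, 17, 18, 19, 20, 21, 22, 24, 25}
Abstract via predicates (s mod 3 == 2), (s>=20):
  (0,0) <- {0, 6, 7, 9, 12, 16, 18, 19}
  (0,1) <- {21, 22, 24, 25}
  (1,0) <- {8, 11, 14, 17}
  (1,1) <- {20}
Distinct abstract states = 4

4


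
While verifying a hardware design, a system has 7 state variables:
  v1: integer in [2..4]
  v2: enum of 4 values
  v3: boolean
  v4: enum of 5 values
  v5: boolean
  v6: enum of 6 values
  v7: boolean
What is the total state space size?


State space = product of domain sizes of all variables.
Domain sizes:
  v1 (integer in [2..4]): 3
  v2 (enum of 4 values): 4
  v3 (boolean): 2
  v4 (enum of 5 values): 5
  v5 (boolean): 2
  v6 (enum of 6 values): 6
  v7 (boolean): 2
Product = 3 * 4 * 2 * 5 * 2 * 6 * 2 = 2880

2880


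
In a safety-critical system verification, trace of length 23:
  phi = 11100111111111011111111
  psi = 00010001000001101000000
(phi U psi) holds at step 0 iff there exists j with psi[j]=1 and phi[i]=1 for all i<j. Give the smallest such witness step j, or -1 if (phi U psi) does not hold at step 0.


(phi U psi) at 0: need smallest j with psi[j]=1 and phi[i]=1 for all i in [0,j).
Scan from step 0:
  step 0: phi=1, psi=0 -> continue
  step 1: phi=1, psi=0 -> continue
  step 2: phi=1, psi=0 -> continue
  step 3: psi=1 and phi held for [0,3) -> witness found
Witness step = 3

3


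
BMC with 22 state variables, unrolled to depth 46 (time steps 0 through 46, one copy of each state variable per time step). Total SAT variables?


BMC unrolls to depth k, creating one copy of each state var for steps 0..k.
Step count = 46 + 1 = 47 (steps 0 through 46)
Vars per step = 22
Total = 22 * 47 = 1034

1034


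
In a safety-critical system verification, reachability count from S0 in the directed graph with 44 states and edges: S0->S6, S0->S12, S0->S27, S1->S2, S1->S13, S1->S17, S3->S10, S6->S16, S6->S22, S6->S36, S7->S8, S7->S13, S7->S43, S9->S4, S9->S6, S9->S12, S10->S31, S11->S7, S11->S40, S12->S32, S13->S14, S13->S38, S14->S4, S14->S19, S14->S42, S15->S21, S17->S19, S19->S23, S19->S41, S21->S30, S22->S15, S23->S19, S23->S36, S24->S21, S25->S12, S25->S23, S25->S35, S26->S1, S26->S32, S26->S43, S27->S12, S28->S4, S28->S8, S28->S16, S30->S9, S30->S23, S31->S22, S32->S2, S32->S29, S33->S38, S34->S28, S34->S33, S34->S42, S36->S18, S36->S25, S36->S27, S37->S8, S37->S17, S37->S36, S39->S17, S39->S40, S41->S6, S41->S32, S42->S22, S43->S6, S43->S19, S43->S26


BFS from S0:
  layer 0: {S0}
  layer 1: {S6, S12, S27}
  layer 2: {S16, S22, S32, S36}
  layer 3: {S2, S15, S18, S25, S29}
  layer 4: {S21, S23, S35}
  layer 5: {S19, S30}
  layer 6: {S9, S41}
  layer 7: {S4}
Reachable set: {S0, S2, S4, S6, S9, S12, S15, S16, S18, S19, S21, S22, S23, S25, S27, S29, S30, S32, S35, S36, S41}
Count = 21

21


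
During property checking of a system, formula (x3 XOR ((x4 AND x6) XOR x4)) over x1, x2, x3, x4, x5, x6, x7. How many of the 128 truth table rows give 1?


Formula: (x3 XOR ((x4 AND x6) XOR x4)) over 7 vars (128 rows)
Evaluate each row (x1, x2, x3, x4, x5, x6, x7 as bits, MSB first):
  row 0 [0000000]: (0 XOR ((0 AND 0) XOR 0)) -> 0
  row 1 [0000001]: (0 XOR ((0 AND 0) XOR 0)) -> 0
  row 2 [0000010]: (0 XOR ((0 AND 1) XOR 0)) -> 0
  row 3 [0000011]: (0 XOR ((0 AND 1) XOR 0)) -> 0
  row 4 [0000100]: (0 XOR ((0 AND 0) XOR 0)) -> 0
  (every remaining row is evaluated the same way; all 128 results are listed next)
Full result column, 8 rows per line (x1,x2,x3,x4 fixed per line; x5,x6,x7 runs 000..111 left to right):
  rows 0-7 [x1,x2,x3,x4=0000]: 00000000  (ones: 0)
  rows 8-15 [x1,x2,x3,x4=0001]: 11001100  (ones: 4)
  rows 16-23 [x1,x2,x3,x4=0010]: 11111111  (ones: 8)
  rows 24-31 [x1,x2,x3,x4=0011]: 00110011  (ones: 4)
  rows 32-39 [x1,x2,x3,x4=0100]: 00000000  (ones: 0)
  rows 40-47 [x1,x2,x3,x4=0101]: 11001100  (ones: 4)
  rows 48-55 [x1,x2,x3,x4=0110]: 11111111  (ones: 8)
  rows 56-63 [x1,x2,x3,x4=0111]: 00110011  (ones: 4)
  rows 64-71 [x1,x2,x3,x4=1000]: 00000000  (ones: 0)
  rows 72-79 [x1,x2,x3,x4=1001]: 11001100  (ones: 4)
  rows 80-87 [x1,x2,x3,x4=1010]: 11111111  (ones: 8)
  rows 88-95 [x1,x2,x3,x4=1011]: 00110011  (ones: 4)
  rows 96-103 [x1,x2,x3,x4=1100]: 00000000  (ones: 0)
  rows 104-111 [x1,x2,x3,x4=1101]: 11001100  (ones: 4)
  rows 112-119 [x1,x2,x3,x4=1110]: 11111111  (ones: 8)
  rows 120-127 [x1,x2,x3,x4=1111]: 00110011  (ones: 4)
Count of 1-rows = 0+4+8+4+0+4+8+4+0+4+8+4+0+4+8+4 = 64

64


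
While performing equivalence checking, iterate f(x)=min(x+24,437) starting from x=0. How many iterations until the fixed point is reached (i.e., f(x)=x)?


Step 1: x=0, cap=437, increment=24
Step 2: x grows by 24 each step until capped at 437; fixed point is x=437
Step 3: iterations = ceil(437/24) = 19

19


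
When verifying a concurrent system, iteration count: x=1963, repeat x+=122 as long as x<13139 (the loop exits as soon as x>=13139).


Step 1: x goes from 1963 toward 13139 by 122; the body runs while x<13139, so iterations = ceil((bound-start)/step)
Step 2: Distance=11176
Step 3: ceil(11176/122)=92

92


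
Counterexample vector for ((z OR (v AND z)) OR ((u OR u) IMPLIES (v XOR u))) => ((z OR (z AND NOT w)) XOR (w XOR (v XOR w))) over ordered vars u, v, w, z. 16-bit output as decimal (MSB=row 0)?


F1 = ((z OR (v AND z)) OR ((u OR u) IMPLIES (v XOR u)))
F2 = ((z OR (z AND NOT w)) XOR (w XOR (v XOR w)))
Counterexample to F1=>F2 is where F1=1 and F2=0.
Evaluate each row (bits = u,v,w,z, MSB first):
  row 0 [0000]: F1=1 F2=0 -> F1&~F2 -> 1
  row 1 [0001]: F1=1 F2=1 -> F1&~F2 -> 0
  row 2 [0010]: F1=1 F2=0 -> F1&~F2 -> 1
  row 3 [0011]: F1=1 F2=1 -> F1&~F2 -> 0
  row 4 [0100]: F1=1 F2=1 -> F1&~F2 -> 0
  row 5 [0101]: F1=1 F2=0 -> F1&~F2 -> 1
  row 6 [0110]: F1=1 F2=1 -> F1&~F2 -> 0
  row 7 [0111]: F1=1 F2=0 -> F1&~F2 -> 1
  row 8 [1000]: F1=1 F2=0 -> F1&~F2 -> 1
  row 9 [1001]: F1=1 F2=1 -> F1&~F2 -> 0
  row 10 [1010]: F1=1 F2=0 -> F1&~F2 -> 1
  row 11 [1011]: F1=1 F2=1 -> F1&~F2 -> 0
  row 12 [1100]: F1=0 F2=1 -> F1&~F2 -> 0
  row 13 [1101]: F1=1 F2=0 -> F1&~F2 -> 1
  row 14 [1110]: F1=0 F2=1 -> F1&~F2 -> 0
  row 15 [1111]: F1=1 F2=0 -> F1&~F2 -> 1
Full result column, 4 rows per line (u,v fixed per line; w,z runs 00..11 left to right):
  rows 0-3 [u,v=00]: 1010  = hex A
  rows 4-7 [u,v=01]: 0101  = hex 5
  rows 8-11 [u,v=10]: 1010  = hex A
  rows 12-15 [u,v=11]: 0101  = hex 5
Counterexample vector (row 0 .. row 15) = 1010010110100101
Output column grouped in 4s = 1010 0101 1010 0101 = 0xA5A5
Convert to decimal digit by digit (value = value*16 + digit):
  A -> 10
  10*16 + 5 = 165
  165*16 + 10 (A) = 2650
  2650*16 + 5 = 42405
Decimal = 42405

42405
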